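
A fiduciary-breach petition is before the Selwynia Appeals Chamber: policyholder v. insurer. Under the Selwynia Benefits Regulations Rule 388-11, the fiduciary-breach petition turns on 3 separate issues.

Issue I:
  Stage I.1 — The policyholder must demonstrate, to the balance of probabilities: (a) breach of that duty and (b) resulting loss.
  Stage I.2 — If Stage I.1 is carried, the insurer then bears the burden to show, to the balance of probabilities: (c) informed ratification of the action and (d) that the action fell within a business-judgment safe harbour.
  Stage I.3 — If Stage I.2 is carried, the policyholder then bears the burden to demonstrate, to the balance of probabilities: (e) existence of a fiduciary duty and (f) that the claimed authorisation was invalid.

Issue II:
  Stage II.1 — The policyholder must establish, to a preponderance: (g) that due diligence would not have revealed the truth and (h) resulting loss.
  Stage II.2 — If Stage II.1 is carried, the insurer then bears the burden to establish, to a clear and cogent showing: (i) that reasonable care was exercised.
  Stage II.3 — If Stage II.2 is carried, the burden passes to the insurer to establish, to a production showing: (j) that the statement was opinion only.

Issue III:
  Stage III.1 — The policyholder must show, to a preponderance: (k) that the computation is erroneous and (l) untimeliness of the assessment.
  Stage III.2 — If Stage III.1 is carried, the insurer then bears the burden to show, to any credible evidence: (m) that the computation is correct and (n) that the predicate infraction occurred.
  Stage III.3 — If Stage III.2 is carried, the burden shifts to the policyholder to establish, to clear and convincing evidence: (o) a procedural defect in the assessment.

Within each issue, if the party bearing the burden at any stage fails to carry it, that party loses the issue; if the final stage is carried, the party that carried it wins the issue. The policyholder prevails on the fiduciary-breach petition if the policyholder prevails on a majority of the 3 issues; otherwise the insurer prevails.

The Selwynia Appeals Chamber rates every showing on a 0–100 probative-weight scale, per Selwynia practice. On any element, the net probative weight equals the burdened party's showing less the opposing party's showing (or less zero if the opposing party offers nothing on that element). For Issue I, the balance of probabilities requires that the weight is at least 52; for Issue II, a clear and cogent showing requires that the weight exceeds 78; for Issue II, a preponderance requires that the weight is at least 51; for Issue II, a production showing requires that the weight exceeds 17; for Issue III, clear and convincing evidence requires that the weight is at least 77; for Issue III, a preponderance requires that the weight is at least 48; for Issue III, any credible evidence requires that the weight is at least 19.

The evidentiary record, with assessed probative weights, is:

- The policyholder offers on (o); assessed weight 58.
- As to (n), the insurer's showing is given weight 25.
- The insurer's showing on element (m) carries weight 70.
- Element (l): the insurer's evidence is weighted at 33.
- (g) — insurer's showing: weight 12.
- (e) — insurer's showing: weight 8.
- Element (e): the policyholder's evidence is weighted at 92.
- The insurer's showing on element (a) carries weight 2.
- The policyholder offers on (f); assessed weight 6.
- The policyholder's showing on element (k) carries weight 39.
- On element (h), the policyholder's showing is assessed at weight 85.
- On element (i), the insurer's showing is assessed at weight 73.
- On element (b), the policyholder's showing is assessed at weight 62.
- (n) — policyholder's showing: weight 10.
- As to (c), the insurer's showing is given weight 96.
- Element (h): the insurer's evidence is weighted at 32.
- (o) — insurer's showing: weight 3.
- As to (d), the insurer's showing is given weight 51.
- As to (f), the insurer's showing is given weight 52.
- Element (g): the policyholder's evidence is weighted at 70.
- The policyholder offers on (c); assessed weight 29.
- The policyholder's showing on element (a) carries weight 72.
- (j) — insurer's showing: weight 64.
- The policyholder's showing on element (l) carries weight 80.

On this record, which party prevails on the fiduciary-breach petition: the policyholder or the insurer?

— Issue I —
At Stage I.1 the policyholder must meet the balance of probabilities (weight is at least 52): on (a) the weight is 72 less the opposing 2 gives net 70, which does reach 52, so (a) meets the standard; on (b) the weight is 62, which does reach 52, so (b) meets the standard.
  Stage I.1 carried; the burden shifts to the insurer.
At Stage I.2 the insurer must meet the balance of probabilities (weight is at least 52): on (c) the weight is 96 less the opposing 29 gives net 67, ≥ 52, so (c) meets the standard; on (d) the weight is 51, which does not reach 52, so (d) does not meet the standard.
  The insurer does not carry Stage I.2.
The analysis ends at Stage I.2; the policyholder prevails on this issue.
— Issue II —
Stage II.1 (policyholder, a preponderance, weight is at least 51): (g) net 70−12=58 ≥ 51 — meets; (h) net 85−32=53 ≥ 51 — meets.
  All elements met. The burden passes to the insurer.
Stage II.2 (insurer, a clear and cogent showing, weight exceeds 78): (i) 73 ≤ 78 — fails.
  Stage II.2 not carried; the insurer fails its burden.
The analysis ends at Stage II.2; the policyholder prevails on this issue.
— Issue III —
Stage III.1 — burden on policyholder; standard: a preponderance (weight is at least 48).
    (k): 39 < 48 [not met]
    (l): 80 − 33 = 47 < 48 [not met]
  Not every element is met, so the policyholder fails to carry Stage III.1.
The analysis ends at Stage III.1; the insurer prevails on this issue.
Per-issue: Issue I → policyholder; Issue II → policyholder; Issue III → insurer. The policyholder must prevail on a majority of issues; overall, the policyholder prevails.

policyholder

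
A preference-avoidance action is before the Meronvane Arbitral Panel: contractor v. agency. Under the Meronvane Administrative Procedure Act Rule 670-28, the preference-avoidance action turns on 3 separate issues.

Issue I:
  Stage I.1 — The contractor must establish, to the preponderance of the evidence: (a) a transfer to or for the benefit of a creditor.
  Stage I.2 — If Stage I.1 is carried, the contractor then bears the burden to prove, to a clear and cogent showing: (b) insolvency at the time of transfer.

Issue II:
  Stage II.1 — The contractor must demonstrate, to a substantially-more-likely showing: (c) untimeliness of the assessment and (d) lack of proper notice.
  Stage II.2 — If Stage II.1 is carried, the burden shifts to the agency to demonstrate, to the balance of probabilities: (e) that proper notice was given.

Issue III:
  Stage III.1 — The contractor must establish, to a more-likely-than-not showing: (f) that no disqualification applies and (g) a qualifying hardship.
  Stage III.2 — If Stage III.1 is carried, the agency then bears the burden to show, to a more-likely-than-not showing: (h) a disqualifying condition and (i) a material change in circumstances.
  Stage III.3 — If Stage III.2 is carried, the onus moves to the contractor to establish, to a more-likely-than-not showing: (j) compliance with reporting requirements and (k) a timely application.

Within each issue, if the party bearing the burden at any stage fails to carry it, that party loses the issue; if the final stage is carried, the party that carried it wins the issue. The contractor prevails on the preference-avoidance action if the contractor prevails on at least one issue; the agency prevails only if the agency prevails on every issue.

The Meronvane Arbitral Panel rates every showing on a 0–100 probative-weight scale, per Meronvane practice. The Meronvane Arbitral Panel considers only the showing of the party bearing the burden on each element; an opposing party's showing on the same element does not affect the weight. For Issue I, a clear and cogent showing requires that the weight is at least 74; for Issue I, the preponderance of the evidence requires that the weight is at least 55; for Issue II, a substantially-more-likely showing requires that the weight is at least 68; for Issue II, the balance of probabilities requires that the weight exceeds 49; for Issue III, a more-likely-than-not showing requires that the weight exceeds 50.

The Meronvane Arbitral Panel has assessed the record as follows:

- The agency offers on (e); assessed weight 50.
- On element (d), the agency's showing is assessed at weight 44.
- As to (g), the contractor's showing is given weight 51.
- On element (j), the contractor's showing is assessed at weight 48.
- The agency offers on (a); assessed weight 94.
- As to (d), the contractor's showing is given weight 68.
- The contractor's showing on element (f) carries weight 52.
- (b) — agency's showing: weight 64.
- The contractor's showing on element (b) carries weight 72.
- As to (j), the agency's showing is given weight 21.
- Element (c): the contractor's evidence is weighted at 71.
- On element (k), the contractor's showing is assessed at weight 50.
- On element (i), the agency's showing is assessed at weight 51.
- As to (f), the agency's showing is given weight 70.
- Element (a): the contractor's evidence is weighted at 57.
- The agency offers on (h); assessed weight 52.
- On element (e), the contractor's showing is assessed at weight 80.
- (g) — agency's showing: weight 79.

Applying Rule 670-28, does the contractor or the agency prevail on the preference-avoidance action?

agency

— Issue I —
Stage I.1 (contractor, the preponderance of the evidence, weight is at least 55): (a) 57 (agency's 94 disregarded) ≥ 55 — meets.
  Stage I.1 is satisfied; the contractor continues to bear the burden.
Stage I.2 (contractor, a clear and cogent showing, weight is at least 74): (b) 72 (agency's 64 disregarded) < 74 — fails.
  The contractor does not carry Stage I.2.
So the agency prevails on this issue.
— Issue II —
Stage II.1 (contractor, a substantially-more-likely showing, weight is at least 68): (c) 71 ≥ 68 — meets; (d) 68 (agency's 44 disregarded) ≥ 68 — meets.
  The contractor carries Stage II.1; the agency now bears the burden.
Stage II.2 (agency, the balance of probabilities, weight exceeds 49): (e) 50 (contractor's 80 disregarded) > 49 — meets.
  All elements met at the final stage.
Every stage carried; the agency prevails on this issue.
— Issue III —
Stage III.1 (contractor, a more-likely-than-not showing, weight exceeds 50): (f) 52 (agency's 70 disregarded) > 50 — meets; (g) 51 (agency's 79 disregarded) > 50 — meets.
  All elements met. The burden passes to the agency.
Stage III.2 (agency, a more-likely-than-not showing, weight exceeds 50): (h) 52 > 50 — meets; (i) 51 > 50 — meets.
  Stage III.2 is satisfied; the onus moves to the contractor.
Stage III.3 (contractor, a more-likely-than-not showing, weight exceeds 50): (j) 48 (agency's 21 disregarded) ≤ 50 — fails; (k) 50 ≤ 50 — fails.
  The contractor does not carry Stage III.3.
The analysis ends at Stage III.3; the agency prevails on this issue.
Per-issue: Issue I → agency; Issue II → agency; Issue III → agency. The contractor must prevail on at least one issue; overall, the agency prevails.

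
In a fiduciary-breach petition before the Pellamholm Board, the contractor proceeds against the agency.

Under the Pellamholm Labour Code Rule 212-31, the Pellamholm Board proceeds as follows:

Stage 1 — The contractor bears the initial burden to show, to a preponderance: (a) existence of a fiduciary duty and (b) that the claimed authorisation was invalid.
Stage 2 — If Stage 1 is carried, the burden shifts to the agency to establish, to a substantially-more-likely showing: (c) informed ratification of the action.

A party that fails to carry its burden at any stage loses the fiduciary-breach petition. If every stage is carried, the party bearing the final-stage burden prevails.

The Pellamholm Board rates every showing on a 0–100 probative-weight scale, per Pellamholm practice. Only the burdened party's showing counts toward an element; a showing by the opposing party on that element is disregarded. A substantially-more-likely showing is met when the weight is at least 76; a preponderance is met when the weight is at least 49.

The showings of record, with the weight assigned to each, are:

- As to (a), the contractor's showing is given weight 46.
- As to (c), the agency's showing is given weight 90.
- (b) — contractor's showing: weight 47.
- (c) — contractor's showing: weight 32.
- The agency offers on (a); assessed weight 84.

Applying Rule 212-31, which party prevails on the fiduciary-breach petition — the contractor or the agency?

Stage 1 — burden on contractor; standard: a preponderance (weight is at least 49).
    (a): 46 (agency's 84 disregarded) < 49 [not met]
    (b): 47 < 49 [not met]
  Stage 1 not carried; the contractor fails its burden.
The agency prevails.

agency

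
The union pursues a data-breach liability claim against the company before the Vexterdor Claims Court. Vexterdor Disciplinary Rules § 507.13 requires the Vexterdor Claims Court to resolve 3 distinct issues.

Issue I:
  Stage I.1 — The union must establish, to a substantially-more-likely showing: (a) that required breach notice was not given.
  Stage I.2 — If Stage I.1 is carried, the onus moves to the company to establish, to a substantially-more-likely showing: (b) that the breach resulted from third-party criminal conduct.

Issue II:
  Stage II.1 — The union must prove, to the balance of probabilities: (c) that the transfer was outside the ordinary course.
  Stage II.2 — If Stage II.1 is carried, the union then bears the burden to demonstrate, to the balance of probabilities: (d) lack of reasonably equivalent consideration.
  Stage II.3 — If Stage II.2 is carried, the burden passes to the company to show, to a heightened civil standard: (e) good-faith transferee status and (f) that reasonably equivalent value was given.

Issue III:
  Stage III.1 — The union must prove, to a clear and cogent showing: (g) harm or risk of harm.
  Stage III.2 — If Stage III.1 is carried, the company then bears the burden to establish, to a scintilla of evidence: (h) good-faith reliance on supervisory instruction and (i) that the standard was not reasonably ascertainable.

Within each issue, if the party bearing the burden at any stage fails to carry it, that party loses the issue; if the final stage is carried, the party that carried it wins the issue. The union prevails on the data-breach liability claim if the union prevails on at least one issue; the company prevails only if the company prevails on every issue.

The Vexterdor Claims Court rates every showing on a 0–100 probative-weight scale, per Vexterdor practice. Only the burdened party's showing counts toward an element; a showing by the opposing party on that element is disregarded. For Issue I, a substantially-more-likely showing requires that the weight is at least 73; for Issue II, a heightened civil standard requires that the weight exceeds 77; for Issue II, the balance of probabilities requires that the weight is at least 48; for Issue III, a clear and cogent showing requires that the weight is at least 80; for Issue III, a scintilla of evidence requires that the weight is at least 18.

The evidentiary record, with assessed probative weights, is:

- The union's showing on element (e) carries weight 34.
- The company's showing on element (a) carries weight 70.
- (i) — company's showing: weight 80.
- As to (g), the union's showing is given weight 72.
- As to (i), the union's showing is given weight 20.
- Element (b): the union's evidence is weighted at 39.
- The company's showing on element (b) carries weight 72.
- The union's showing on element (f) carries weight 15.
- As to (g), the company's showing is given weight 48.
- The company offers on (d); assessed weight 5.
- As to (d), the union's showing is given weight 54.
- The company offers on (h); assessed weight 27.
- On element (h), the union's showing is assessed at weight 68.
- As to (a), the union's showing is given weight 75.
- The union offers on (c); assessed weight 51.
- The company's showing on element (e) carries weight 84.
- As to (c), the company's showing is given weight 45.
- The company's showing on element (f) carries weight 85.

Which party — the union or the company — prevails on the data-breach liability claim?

— Issue I —
Stage I.1 — burden on union; standard: a substantially-more-likely showing (weight is at least 73).
    (a): 75 (company's 70 disregarded) ≥ 73 [met]
  All elements met. The burden passes to the company.
Stage I.2 — burden on company; standard: a substantially-more-likely showing (weight is at least 73).
    (b): 72 (union's 39 disregarded) < 73 [not met]
  Not every element is met, so the company fails to carry Stage I.2.
The analysis ends at Stage I.2; the union prevails on this issue.
— Issue II —
Stage II.1 (union, the balance of probabilities, weight is at least 48): (c) 51 (company's 45 disregarded) ≥ 48 — meets.
  Stage II.1 is satisfied; the union continues to bear the burden.
Stage II.2 (union, the balance of probabilities, weight is at least 48): (d) 54 (company's 5 disregarded) ≥ 48 — meets.
  All elements met. The burden passes to the company.
Stage II.3 (company, a heightened civil standard, weight exceeds 77): (e) 84 (union's 34 disregarded) > 77 — meets; (f) 85 (union's 15 disregarded) > 77 — meets.
  Stage II.3 carried; the final stage is satisfied.
With every stage satisfied, the company prevails on this issue.
— Issue III —
Stage III.1 (union, a clear and cogent showing, weight is at least 80): (g) 72 (company's 48 disregarded) < 80 — fails.
  Not every element is met, so the union fails to carry Stage III.1.
The analysis ends at Stage III.1; the company prevails on this issue.
Per-issue: Issue I → union; Issue II → company; Issue III → company. The union must prevail on at least one issue; overall, the union prevails.

union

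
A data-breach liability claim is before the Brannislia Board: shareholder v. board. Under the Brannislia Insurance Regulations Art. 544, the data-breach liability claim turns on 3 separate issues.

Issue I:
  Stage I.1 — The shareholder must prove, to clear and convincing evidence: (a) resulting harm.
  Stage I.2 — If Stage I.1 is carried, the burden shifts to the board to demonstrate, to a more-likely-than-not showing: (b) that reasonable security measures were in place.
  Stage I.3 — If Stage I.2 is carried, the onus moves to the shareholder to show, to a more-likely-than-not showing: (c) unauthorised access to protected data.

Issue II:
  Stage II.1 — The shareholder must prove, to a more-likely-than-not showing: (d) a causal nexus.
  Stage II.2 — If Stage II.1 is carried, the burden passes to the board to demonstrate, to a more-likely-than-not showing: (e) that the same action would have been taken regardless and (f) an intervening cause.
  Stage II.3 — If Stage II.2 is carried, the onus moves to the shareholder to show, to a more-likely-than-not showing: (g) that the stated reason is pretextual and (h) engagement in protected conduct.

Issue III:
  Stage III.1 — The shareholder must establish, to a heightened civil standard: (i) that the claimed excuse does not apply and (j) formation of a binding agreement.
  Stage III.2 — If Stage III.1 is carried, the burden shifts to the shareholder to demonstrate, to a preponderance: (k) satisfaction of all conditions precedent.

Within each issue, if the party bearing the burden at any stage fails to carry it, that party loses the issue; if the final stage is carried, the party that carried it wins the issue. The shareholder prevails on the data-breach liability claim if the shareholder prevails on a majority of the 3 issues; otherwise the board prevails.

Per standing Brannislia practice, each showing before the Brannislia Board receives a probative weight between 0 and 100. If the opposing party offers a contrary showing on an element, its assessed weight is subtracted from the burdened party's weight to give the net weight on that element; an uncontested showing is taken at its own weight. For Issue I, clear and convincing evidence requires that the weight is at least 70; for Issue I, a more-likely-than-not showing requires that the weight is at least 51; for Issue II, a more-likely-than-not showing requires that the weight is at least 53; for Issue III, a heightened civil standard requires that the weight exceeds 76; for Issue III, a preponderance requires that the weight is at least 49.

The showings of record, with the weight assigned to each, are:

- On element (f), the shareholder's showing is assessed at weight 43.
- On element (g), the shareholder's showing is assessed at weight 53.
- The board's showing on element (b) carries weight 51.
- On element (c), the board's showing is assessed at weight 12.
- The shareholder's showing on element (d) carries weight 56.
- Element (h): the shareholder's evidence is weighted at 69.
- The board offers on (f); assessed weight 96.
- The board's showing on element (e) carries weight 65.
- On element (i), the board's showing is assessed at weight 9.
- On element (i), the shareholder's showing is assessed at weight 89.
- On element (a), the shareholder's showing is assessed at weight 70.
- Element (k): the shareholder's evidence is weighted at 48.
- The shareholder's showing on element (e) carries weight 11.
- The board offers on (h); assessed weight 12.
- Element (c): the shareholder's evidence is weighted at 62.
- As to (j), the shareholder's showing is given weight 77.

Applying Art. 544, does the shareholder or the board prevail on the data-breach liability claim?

board

— Issue I —
Stage I.1 — burden on shareholder; standard: clear and convincing evidence (weight is at least 70).
    (a): 70 ≥ 70 [met]
  Stage I.1 is satisfied; the onus moves to the board.
Stage I.2 — burden on board; standard: a more-likely-than-not showing (weight is at least 51).
    (b): 51 ≥ 51 [met]
  Stage I.2 carried; the burden shifts to the shareholder.
Stage I.3 — burden on shareholder; standard: a more-likely-than-not showing (weight is at least 51).
    (c): 62 − 12 = 50 < 51 [not met]
  The shareholder does not carry Stage I.3.
So the board prevails on this issue.
— Issue II —
At Stage II.1 the shareholder must meet a more-likely-than-not showing (weight is at least 53): on (d) the weight is 56, which does reach 53, so (d) meets the standard.
  Stage II.1 is satisfied; the onus moves to the board.
At Stage II.2 the board must meet a more-likely-than-not showing (weight is at least 53): on (e) the weight is 65 less the opposing 11 gives net 54, which does reach 53, so (e) meets the standard; on (f) the weight is 96 less the opposing 43 gives net 53, ≥ 53, so (f) meets the standard.
  Stage II.2 carried; the burden shifts to the shareholder.
At Stage II.3 the shareholder must meet a more-likely-than-not showing (weight is at least 53): on (g) the weight is 53, ≥ 53, so (g) meets the standard; on (h) the weight is 69 less the opposing 12 gives net 57, which does reach 53, so (h) meets the standard.
  All elements met at the final stage.
All stages carried — the shareholder prevails on this issue.
— Issue III —
Stage III.1 (shareholder, a heightened civil standard, weight exceeds 76): (i) net 89−9=80 > 76 — meets; (j) 77 > 76 — meets.
  Stage III.1 carried; the burden remains with the shareholder.
Stage III.2 (shareholder, a preponderance, weight is at least 49): (k) 48 < 49 — fails.
  The shareholder does not carry Stage III.2.
The analysis ends at Stage III.2; the board prevails on this issue.
Per-issue: Issue I → board; Issue II → shareholder; Issue III → board. The shareholder must prevail on a majority of issues; overall, the board prevails.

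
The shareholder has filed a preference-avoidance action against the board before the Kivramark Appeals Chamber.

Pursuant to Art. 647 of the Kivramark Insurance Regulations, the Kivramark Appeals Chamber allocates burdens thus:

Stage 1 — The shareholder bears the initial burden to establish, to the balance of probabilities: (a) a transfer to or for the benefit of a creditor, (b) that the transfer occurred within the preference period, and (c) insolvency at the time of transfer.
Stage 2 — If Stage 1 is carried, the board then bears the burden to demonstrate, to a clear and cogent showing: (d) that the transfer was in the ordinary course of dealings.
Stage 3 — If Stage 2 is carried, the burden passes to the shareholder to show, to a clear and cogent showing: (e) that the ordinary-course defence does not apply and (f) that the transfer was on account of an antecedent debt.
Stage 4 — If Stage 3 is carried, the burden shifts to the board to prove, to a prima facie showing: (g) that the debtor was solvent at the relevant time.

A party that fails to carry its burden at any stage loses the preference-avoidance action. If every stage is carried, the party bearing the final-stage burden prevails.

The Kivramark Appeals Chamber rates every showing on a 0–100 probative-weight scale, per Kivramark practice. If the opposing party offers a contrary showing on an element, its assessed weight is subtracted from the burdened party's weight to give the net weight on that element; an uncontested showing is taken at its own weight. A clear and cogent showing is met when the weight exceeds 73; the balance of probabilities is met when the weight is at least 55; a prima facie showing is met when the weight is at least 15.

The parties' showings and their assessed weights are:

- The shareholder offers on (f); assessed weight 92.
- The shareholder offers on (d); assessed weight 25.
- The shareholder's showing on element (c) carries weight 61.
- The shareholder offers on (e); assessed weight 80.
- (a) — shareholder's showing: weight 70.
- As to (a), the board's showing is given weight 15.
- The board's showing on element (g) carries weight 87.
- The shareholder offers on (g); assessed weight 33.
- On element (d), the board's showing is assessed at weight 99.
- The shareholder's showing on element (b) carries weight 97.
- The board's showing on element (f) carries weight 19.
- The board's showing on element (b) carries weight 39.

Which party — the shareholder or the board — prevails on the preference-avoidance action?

At Stage 1 the shareholder must meet the balance of probabilities (weight is at least 55): on (a) the weight is 70 less the opposing 15 gives net 55, which does reach 55, so (a) meets the standard; on (b) the weight is 97 less the opposing 39 gives net 58, ≥ 55, so (b) meets the standard; on (c) the weight is 61, which does reach 55, so (c) meets the standard.
  Stage 1 carried; the burden shifts to the board.
At Stage 2 the board must meet a clear and cogent showing (weight exceeds 73): on (d) the weight is 99 less the opposing 25 gives net 74, which does exceed 73, so (d) meets the standard.
  Stage 2 is satisfied; the onus moves to the shareholder.
At Stage 3 the shareholder must meet a clear and cogent showing (weight exceeds 73): on (e) the weight is 80, > 73, so (e) meets the standard; on (f) the weight is 92 less the opposing 19 gives net 73, which does not exceed 73, so (f) does not meet the standard.
  Stage 3 not carried; the shareholder fails its burden.
The analysis ends at Stage 3; the board prevails.

board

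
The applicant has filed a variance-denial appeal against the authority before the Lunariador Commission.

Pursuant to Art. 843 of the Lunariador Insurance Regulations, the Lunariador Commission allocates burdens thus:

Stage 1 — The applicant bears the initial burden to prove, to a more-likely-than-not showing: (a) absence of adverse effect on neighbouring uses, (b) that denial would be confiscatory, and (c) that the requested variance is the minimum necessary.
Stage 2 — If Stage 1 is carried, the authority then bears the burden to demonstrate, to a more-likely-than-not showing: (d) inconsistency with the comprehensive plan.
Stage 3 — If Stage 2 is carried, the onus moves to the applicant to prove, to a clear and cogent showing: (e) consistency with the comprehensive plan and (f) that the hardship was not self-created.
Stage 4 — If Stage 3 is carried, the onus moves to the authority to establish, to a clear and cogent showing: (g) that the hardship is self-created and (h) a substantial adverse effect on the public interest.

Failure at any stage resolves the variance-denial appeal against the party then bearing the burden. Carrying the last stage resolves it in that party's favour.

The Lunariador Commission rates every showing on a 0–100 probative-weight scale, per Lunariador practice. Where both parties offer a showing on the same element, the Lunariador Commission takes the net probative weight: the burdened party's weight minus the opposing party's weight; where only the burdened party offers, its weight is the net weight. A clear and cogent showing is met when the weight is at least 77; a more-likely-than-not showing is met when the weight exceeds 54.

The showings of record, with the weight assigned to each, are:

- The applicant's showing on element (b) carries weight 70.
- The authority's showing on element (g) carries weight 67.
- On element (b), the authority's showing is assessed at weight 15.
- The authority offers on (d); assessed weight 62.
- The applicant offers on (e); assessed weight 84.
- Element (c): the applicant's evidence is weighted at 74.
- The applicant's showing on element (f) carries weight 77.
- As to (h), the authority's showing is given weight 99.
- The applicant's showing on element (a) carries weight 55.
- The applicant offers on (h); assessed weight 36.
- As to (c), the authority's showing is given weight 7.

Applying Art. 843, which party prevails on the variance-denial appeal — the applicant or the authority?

Stage 1 (applicant, a more-likely-than-not showing, weight exceeds 54): (a) 55 > 54 — meets; (b) net 70−15=55 > 54 — meets; (c) net 74−7=67 > 54 — meets.
  Stage 1 is satisfied; the onus moves to the authority.
Stage 2 (authority, a more-likely-than-not showing, weight exceeds 54): (d) 62 > 54 — meets.
  Stage 2 carried; the burden shifts to the applicant.
Stage 3 (applicant, a clear and cogent showing, weight is at least 77): (e) 84 ≥ 77 — meets; (f) 77 ≥ 77 — meets.
  Stage 3 is satisfied; the onus moves to the authority.
Stage 4 (authority, a clear and cogent showing, weight is at least 77): (g) 67 < 77 — fails; (h) net 99−36=63 < 77 — fails.
  Stage 4 not carried; the authority fails its burden.
The applicant prevails.

applicant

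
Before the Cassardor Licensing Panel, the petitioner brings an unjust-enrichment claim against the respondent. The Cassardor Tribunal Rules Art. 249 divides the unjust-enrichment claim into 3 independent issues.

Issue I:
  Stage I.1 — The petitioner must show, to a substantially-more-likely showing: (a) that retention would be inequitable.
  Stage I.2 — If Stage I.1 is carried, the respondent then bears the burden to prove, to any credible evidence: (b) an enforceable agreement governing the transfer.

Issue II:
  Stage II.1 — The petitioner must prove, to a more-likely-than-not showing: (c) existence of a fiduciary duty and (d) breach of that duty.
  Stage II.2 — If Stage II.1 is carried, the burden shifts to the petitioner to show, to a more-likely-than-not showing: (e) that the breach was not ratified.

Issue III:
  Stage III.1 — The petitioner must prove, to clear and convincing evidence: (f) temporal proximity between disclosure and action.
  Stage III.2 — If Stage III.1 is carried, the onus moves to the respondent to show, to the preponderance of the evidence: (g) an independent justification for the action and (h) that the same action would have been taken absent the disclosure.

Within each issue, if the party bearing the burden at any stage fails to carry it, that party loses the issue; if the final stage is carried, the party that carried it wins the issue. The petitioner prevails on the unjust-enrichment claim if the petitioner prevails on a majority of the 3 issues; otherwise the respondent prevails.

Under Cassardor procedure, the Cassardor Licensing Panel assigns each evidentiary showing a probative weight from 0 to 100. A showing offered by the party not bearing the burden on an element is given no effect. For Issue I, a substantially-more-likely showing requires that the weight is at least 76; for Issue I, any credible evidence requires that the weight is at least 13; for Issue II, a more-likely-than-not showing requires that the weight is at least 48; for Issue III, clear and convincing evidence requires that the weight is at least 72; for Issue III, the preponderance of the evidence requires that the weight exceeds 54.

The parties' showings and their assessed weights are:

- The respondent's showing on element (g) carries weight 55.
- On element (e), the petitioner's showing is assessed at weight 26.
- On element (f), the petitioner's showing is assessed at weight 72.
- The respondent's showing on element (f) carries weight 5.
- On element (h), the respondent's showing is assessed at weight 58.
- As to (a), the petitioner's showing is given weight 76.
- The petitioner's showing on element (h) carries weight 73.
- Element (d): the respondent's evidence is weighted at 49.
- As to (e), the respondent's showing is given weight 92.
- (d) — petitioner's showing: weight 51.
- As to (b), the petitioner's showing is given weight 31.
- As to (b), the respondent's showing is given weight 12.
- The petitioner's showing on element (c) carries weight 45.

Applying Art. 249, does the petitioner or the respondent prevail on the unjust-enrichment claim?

— Issue I —
Stage I.1 (petitioner, a substantially-more-likely showing, weight is at least 76): (a) 76 ≥ 76 — meets.
  Stage I.1 is satisfied; the onus moves to the respondent.
Stage I.2 (respondent, any credible evidence, weight is at least 13): (b) 12 (petitioner's 31 disregarded) < 13 — fails.
  Not every element is met, so the respondent fails to carry Stage I.2.
The analysis ends at Stage I.2; the petitioner prevails on this issue.
— Issue II —
Stage II.1 — burden on petitioner; standard: a more-likely-than-not showing (weight is at least 48).
    (c): 45 < 48 [not met]
    (d): 51 (respondent's 49 disregarded) ≥ 48 [met]
  The petitioner does not carry Stage II.1.
The analysis ends at Stage II.1; the respondent prevails on this issue.
— Issue III —
At Stage III.1 the petitioner must meet clear and convincing evidence (weight is at least 72): on (f) the weight is 72 (the respondent's 5 is given no effect), which does reach 72, so (f) meets the standard.
  All elements met. The burden passes to the respondent.
At Stage III.2 the respondent must meet the preponderance of the evidence (weight exceeds 54): on (g) the weight is 55, which does exceed 54, so (g) meets the standard; on (h) the weight is 58 (the petitioner's 73 is given no effect), > 54, so (h) meets the standard.
  Stage III.2 carried; the final stage is satisfied.
All stages carried — the respondent prevails on this issue.
Per-issue: Issue I → petitioner; Issue II → respondent; Issue III → respondent. The petitioner must prevail on a majority of issues; overall, the respondent prevails.

respondent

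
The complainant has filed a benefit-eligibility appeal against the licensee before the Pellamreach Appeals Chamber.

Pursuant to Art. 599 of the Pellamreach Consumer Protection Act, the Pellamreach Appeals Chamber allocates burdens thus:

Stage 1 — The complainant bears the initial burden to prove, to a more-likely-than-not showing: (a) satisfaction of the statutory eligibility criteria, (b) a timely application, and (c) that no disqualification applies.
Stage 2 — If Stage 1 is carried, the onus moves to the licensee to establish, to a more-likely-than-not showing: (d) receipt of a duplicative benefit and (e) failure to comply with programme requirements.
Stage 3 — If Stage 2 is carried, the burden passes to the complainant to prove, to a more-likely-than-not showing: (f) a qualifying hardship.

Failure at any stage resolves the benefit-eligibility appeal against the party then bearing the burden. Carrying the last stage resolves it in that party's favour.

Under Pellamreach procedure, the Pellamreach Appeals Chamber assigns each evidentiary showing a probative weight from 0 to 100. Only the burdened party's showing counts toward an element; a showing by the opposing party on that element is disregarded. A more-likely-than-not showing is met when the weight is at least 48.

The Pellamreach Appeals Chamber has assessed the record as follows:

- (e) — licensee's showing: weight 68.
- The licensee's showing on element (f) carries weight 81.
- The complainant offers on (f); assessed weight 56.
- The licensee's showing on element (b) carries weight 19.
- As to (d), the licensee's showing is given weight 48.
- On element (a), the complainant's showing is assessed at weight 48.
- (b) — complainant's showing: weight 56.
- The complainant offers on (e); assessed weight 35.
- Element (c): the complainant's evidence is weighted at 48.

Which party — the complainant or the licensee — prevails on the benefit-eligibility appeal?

At Stage 1 the complainant must meet a more-likely-than-not showing (weight is at least 48): on (a) the weight is 48, ≥ 48, so (a) meets the standard; on (b) the weight is 56 (the licensee's 19 is given no effect), ≥ 48, so (b) meets the standard; on (c) the weight is 48, ≥ 48, so (c) meets the standard.
  Stage 1 is satisfied; the onus moves to the licensee.
At Stage 2 the licensee must meet a more-likely-than-not showing (weight is at least 48): on (d) the weight is 48, which does reach 48, so (d) meets the standard; on (e) the weight is 68 (the complainant's 35 is given no effect), ≥ 48, so (e) meets the standard.
  The licensee carries Stage 2; the complainant now bears the burden.
At Stage 3 the complainant must meet a more-likely-than-not showing (weight is at least 48): on (f) the weight is 56 (the licensee's 81 is given no effect), which does reach 48, so (f) meets the standard.
  Stage 3 carried; the final stage is satisfied.
Every stage carried; the complainant prevails.

complainant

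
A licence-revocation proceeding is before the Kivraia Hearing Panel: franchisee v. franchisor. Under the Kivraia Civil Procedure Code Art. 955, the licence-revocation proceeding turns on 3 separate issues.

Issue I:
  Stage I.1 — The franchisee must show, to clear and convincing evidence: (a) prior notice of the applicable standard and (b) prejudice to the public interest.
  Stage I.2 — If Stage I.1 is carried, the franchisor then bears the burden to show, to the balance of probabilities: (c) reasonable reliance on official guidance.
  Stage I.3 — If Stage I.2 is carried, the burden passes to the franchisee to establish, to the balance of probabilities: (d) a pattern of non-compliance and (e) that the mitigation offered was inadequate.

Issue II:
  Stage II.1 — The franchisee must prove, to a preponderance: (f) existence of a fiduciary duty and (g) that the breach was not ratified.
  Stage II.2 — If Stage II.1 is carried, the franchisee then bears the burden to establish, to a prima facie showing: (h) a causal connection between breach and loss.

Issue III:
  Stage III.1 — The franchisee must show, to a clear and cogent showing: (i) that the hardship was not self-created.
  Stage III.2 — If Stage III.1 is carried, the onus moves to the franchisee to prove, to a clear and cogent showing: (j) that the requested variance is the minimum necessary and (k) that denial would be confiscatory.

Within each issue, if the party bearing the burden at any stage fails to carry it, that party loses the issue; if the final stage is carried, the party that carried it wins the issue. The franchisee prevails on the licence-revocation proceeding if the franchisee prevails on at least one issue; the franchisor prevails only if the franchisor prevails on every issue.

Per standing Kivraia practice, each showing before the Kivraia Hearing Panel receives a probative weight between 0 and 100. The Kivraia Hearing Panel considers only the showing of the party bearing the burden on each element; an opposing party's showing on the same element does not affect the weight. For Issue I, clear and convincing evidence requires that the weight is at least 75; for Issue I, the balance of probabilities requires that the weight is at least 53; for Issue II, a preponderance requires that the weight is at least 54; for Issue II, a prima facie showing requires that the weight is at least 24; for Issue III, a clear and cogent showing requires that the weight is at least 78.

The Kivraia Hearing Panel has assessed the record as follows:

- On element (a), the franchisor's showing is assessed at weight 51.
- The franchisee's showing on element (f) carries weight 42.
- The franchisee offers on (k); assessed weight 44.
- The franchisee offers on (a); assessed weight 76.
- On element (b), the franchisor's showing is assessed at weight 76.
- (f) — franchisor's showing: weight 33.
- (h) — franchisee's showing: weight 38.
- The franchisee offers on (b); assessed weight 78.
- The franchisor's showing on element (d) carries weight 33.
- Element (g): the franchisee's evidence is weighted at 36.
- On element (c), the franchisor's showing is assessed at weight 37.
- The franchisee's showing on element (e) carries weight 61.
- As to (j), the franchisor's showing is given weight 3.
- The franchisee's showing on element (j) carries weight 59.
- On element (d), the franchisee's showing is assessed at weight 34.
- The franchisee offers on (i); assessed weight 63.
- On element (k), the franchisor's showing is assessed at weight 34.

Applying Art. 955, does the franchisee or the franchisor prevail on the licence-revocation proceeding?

— Issue I —
At Stage I.1 the franchisee must meet clear and convincing evidence (weight is at least 75): on (a) the weight is 76 (the franchisor's 51 is given no effect), ≥ 75, so (a) meets the standard; on (b) the weight is 78 (the franchisor's 76 is given no effect), ≥ 75, so (b) meets the standard.
  All elements met. The burden passes to the franchisor.
At Stage I.2 the franchisor must meet the balance of probabilities (weight is at least 53): on (c) the weight is 37, < 53, so (c) does not meet the standard.
  The franchisor does not carry Stage I.2.
So the franchisee prevails on this issue.
— Issue II —
Stage II.1 — burden on franchisee; standard: a preponderance (weight is at least 54).
    (f): 42 (franchisor's 33 disregarded) < 54 [not met]
    (g): 36 < 54 [not met]
  Stage II.1 not carried; the franchisee fails its burden.
The franchisor prevails on this issue.
— Issue III —
At Stage III.1 the franchisee must meet a clear and cogent showing (weight is at least 78): on (i) the weight is 63, which does not reach 78, so (i) does not meet the standard.
  Not every element is met, so the franchisee fails to carry Stage III.1.
The franchisor prevails on this issue.
Per-issue: Issue I → franchisee; Issue II → franchisor; Issue III → franchisor. The franchisee must prevail on at least one issue; overall, the franchisee prevails.

franchisee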